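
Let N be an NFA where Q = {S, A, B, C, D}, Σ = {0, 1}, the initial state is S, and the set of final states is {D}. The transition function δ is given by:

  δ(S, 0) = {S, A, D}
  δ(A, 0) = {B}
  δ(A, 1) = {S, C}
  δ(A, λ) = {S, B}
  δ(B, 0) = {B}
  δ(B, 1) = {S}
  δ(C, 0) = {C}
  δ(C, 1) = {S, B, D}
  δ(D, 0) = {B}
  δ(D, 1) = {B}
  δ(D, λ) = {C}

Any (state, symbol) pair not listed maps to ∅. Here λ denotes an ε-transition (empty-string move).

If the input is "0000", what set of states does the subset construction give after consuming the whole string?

Start in {S}.
Read '0': {S} → {S, A, B, C, D}.
Read '0': {S, A, B, C, D} → {S, A, B, C, D}.
Read '0': {S, A, B, C, D} → {S, A, B, C, D}.
Read '0': {S, A, B, C, D} → {S, A, B, C, D}.

{S, A, B, C, D}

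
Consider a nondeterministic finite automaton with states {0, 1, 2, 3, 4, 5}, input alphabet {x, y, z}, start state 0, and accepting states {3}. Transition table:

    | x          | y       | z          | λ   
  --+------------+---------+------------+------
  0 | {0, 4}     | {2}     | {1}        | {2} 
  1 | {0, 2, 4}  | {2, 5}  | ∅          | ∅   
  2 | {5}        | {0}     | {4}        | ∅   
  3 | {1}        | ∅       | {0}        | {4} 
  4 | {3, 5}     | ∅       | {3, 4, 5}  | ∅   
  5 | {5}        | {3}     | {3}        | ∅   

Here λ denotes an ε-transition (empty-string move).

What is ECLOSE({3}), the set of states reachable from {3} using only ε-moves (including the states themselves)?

{3, 4}

Begin with {3}.
ε-move 3 → 4; add 4.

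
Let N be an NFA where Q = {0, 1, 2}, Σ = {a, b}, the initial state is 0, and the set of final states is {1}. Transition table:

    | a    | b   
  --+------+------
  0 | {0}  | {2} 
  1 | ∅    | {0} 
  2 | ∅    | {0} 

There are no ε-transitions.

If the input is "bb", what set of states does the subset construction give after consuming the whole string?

{0}

Start in {0}.
Read 'b': 0→{2}; now {2}.
Read 'b': 2→{0}; now {0}.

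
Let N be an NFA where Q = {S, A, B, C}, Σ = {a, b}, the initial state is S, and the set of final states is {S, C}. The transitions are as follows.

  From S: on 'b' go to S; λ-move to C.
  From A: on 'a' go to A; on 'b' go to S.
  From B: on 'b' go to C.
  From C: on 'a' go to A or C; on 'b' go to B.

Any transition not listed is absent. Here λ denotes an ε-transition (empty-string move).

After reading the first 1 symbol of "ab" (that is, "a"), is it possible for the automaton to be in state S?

No

Start: ε-closure({S}) = {S, C}.
Read 'a': {S, C} → {A, C}.
State S is not in {A, C}.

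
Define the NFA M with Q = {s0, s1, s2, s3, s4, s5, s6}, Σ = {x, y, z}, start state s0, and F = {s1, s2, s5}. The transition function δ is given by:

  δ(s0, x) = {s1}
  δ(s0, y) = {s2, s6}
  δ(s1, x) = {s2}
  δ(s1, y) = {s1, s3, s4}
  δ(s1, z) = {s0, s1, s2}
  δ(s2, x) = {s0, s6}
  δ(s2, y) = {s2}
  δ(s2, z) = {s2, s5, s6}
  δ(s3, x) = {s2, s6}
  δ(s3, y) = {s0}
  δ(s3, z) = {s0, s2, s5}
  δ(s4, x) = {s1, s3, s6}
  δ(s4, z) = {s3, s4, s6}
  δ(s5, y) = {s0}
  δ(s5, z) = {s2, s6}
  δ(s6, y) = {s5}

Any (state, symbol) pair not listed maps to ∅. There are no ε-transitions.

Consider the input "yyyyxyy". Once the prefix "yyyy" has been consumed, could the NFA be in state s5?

No

Start in {s0}.
Read 'y': s0→{s2, s6}; now {s2, s6}.
Read 'y': s2→{s2}, s6→{s5}; now {s2, s5}.
Read 'y': s2→{s2}, s5→{s0}; now {s0, s2}.
Read 'y': s0→{s2, s6}, s2→{s2}; now {s2, s6}.
State s5 is not in {s2, s6}.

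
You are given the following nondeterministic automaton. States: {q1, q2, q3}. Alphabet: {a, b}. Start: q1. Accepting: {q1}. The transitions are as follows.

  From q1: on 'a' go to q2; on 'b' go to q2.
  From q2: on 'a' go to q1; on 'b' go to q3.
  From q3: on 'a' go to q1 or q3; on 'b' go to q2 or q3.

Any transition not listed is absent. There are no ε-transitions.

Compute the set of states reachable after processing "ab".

{q3}

Start in {q1}.
Read 'a': {q1} → {q2}.
Read 'b': {q2} → {q3}.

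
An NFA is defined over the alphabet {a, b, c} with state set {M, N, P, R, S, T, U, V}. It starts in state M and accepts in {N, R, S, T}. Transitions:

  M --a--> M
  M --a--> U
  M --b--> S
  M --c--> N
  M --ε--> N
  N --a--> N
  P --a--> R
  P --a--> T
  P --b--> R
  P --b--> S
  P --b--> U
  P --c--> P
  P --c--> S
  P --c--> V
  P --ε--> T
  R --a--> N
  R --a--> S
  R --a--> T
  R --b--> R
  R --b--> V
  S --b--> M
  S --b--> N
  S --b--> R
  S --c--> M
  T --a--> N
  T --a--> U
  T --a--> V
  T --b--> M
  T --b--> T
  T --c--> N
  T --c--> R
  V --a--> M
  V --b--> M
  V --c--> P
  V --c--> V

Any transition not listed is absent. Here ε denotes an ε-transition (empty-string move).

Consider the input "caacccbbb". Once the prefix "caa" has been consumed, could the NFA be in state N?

Yes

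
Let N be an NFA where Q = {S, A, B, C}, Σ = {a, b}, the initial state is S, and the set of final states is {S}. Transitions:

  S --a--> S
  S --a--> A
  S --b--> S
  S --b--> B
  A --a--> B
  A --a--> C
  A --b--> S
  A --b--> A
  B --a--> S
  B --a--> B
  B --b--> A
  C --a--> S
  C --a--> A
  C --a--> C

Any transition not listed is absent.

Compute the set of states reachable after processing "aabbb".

Start in {S}.
Read 'a': {S} → {S, A}.
Read 'a': {S, A} → {S, A, B, C}.
Read 'b': {S, A, B, C} → {S, A, B}.
Read 'b': {S, A, B} → {S, A, B}.
Read 'b': {S, A, B} → {S, A, B}.

{S, A, B}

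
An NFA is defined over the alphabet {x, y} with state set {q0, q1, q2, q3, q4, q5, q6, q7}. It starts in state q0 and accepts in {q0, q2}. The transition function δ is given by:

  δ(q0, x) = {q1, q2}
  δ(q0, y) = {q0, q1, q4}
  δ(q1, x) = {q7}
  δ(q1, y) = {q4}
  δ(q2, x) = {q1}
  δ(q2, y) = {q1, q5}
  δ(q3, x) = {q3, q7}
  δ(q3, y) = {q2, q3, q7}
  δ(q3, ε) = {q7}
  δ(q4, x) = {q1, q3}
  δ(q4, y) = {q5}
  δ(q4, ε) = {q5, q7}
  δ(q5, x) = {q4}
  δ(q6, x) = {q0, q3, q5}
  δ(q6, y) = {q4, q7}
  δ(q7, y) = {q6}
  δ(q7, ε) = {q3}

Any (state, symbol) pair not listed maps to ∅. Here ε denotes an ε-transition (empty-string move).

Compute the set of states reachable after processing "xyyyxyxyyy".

Start in {q0}.
Read 'x': q0→{q1, q2}; now {q1, q2}.
Read 'y': q1→{q4}, q2→{q1, q5}; union {q1, q4, q5}; ε-closure = {q1, q3, q4, q5, q7}.
Read 'y': q1→{q4}, q3→{q2, q3, q7}, q4→{q5}, q5→∅, q7→{q6}; now {q2, q3, q4, q5, q6, q7}.
Read 'y': q2→{q1, q5}, q3→{q2, q3, q7}, q4→{q5}, q5→∅, q6→{q4, q7}, q7→{q6}; now {q1, q2, q3, q4, q5, q6, q7}.
Read 'x': q1→{q7}, q2→{q1}, q3→{q3, q7}, q4→{q1, q3}, q5→{q4}, q6→{q0, q3, q5}, q7→∅; now {q0, q1, q3, q4, q5, q7}.
Read 'y': q0→{q0, q1, q4}, q1→{q4}, q3→{q2, q3, q7}, q4→{q5}, q5→∅, q7→{q6}; now {q0, q1, q2, q3, q4, q5, q6, q7}.
Read 'x': q0→{q1, q2}, q1→{q7}, q2→{q1}, q3→{q3, q7}, q4→{q1, q3}, q5→{q4}, q6→{q0, q3, q5}, q7→∅; now {q0, q1, q2, q3, q4, q5, q7}.
Read 'y': q0→{q0, q1, q4}, q1→{q4}, q2→{q1, q5}, q3→{q2, q3, q7}, q4→{q5}, q5→∅, q7→{q6}; now {q0, q1, q2, q3, q4, q5, q6, q7}.
Read 'y': q0→{q0, q1, q4}, q1→{q4}, q2→{q1, q5}, q3→{q2, q3, q7}, q4→{q5}, q5→∅, q6→{q4, q7}, q7→{q6}; now {q0, q1, q2, q3, q4, q5, q6, q7}.
Read 'y': q0→{q0, q1, q4}, q1→{q4}, q2→{q1, q5}, q3→{q2, q3, q7}, q4→{q5}, q5→∅, q6→{q4, q7}, q7→{q6}; now {q0, q1, q2, q3, q4, q5, q6, q7}.

{q0, q1, q2, q3, q4, q5, q6, q7}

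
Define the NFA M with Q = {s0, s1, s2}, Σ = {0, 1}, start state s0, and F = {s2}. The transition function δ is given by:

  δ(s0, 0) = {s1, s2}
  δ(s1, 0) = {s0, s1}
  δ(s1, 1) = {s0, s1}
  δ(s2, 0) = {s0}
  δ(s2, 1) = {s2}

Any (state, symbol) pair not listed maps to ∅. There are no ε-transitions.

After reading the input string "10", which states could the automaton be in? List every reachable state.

∅

Start in {s0}.
Read '1': {s0} → ∅.
The set is empty and remains empty for the remaining 1 symbol.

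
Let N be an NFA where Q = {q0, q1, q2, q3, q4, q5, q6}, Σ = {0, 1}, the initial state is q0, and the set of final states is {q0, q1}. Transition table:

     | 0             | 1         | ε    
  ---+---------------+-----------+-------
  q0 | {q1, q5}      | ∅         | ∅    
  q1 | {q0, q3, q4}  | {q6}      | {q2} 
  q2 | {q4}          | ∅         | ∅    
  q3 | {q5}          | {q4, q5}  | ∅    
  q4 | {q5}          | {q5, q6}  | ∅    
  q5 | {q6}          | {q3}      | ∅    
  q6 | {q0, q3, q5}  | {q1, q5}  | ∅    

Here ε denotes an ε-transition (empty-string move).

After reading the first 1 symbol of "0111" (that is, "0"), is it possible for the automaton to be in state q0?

No

Start in {q0}.
Read '0': q0→{q1, q5}; union {q1, q5}; ε-closure = {q1, q2, q5}.
State q0 is not in {q1, q2, q5}.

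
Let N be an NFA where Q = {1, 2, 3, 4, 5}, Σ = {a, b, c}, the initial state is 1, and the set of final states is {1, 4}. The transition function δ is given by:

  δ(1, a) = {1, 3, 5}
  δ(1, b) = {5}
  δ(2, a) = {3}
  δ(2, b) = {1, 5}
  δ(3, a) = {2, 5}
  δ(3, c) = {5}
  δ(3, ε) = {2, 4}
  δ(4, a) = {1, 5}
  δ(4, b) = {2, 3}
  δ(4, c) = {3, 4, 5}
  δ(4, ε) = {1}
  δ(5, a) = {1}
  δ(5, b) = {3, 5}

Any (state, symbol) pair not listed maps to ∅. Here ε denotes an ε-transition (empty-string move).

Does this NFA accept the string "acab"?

Start in {1}.
Read 'a': 1→{1, 3, 5}; union {1, 3, 5}; ε-closure = {1, 2, 3, 4, 5}.
Read 'c': 1→∅, 2→∅, 3→{5}, 4→{3, 4, 5}, 5→∅; union {3, 4, 5}; ε-closure = {1, 2, 3, 4, 5}.
Read 'a': 1→{1, 3, 5}, 2→{3}, 3→{2, 5}, 4→{1, 5}, 5→{1}; union {1, 2, 3, 5}; ε-closure = {1, 2, 3, 4, 5}.
Read 'b': 1→{5}, 2→{1, 5}, 3→∅, 4→{2, 3}, 5→{3, 5}; union {1, 2, 3, 5}; ε-closure = {1, 2, 3, 4, 5}.
The final set {1, 2, 3, 4, 5} contains the accepting states 1, 4.

Yes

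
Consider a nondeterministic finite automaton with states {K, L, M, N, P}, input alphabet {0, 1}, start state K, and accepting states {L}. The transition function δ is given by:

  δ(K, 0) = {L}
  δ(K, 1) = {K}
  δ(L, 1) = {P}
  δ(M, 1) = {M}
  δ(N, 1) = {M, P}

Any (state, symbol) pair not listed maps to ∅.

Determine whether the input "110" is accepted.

Start in {K}.
Read '1': K→{K}; now {K}.
Read '1': K→{K}; now {K}.
Read '0': K→{L}; now {L}.
The final set {L} contains the accepting state L.

Yes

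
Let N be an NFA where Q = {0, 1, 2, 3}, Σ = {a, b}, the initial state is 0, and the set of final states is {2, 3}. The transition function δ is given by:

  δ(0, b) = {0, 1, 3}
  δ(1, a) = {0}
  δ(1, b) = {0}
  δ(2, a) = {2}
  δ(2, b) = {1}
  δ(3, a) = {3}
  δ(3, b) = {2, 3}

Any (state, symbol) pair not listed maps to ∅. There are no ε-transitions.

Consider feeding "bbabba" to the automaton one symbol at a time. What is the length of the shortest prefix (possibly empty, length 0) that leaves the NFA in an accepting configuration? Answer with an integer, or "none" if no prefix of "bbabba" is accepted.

1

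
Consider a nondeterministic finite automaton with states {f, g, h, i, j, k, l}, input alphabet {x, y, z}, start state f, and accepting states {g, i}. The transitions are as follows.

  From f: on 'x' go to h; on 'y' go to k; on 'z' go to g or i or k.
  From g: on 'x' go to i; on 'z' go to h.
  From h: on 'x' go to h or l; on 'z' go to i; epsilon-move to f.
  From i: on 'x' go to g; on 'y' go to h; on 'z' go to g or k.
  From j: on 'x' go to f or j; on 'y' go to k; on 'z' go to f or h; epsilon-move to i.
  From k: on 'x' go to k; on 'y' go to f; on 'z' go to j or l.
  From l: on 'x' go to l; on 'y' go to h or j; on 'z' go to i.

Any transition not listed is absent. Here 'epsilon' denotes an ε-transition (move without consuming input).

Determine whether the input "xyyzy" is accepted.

No

Start in {f}.
Read 'x': {f} → {f, h}.
Read 'y': {f, h} → {k}.
Read 'y': {k} → {f}.
Read 'z': {f} → {g, i, k}.
Read 'y': {g, i, k} → {f, h}.
The final set {f, h} contains no accepting state.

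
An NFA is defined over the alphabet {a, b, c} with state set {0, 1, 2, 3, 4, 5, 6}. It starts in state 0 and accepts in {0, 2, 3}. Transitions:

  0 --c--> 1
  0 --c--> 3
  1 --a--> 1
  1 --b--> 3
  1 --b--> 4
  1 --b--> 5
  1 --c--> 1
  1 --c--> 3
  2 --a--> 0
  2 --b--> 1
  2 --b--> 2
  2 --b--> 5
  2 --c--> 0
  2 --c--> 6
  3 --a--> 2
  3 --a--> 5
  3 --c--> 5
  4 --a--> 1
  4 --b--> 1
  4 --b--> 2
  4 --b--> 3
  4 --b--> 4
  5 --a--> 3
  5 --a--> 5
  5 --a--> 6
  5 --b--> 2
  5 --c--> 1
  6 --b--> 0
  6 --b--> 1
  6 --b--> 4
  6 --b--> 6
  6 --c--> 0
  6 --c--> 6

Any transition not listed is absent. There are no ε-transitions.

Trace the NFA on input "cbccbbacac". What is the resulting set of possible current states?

Start in {0}.
Read 'c': 0→{1, 3}; now {1, 3}.
Read 'b': 1→{3, 4, 5}, 3→∅; now {3, 4, 5}.
Read 'c': 3→{5}, 4→∅, 5→{1}; now {1, 5}.
Read 'c': 1→{1, 3}, 5→{1}; now {1, 3}.
Read 'b': 1→{3, 4, 5}, 3→∅; now {3, 4, 5}.
Read 'b': 3→∅, 4→{1, 2, 3, 4}, 5→{2}; now {1, 2, 3, 4}.
Read 'a': 1→{1}, 2→{0}, 3→{2, 5}, 4→{1}; now {0, 1, 2, 5}.
Read 'c': 0→{1, 3}, 1→{1, 3}, 2→{0, 6}, 5→{1}; now {0, 1, 3, 6}.
Read 'a': 0→∅, 1→{1}, 3→{2, 5}, 6→∅; now {1, 2, 5}.
Read 'c': 1→{1, 3}, 2→{0, 6}, 5→{1}; now {0, 1, 3, 6}.

{0, 1, 3, 6}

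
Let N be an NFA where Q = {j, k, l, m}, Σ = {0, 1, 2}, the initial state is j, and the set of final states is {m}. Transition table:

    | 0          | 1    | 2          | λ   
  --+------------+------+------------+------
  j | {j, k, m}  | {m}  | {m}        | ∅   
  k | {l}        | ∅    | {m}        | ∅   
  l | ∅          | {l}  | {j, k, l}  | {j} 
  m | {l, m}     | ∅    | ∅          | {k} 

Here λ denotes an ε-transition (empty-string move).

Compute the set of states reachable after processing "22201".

Start in {j}.
Read '2': j→{m}; union {m}; ε-closure = {k, m}.
Read '2': k→{m}, m→∅; union {m}; ε-closure = {k, m}.
Read '2': k→{m}, m→∅; union {m}; ε-closure = {k, m}.
Read '0': k→{l}, m→{l, m}; union {l, m}; ε-closure = {j, k, l, m}.
Read '1': j→{m}, k→∅, l→{l}, m→∅; union {l, m}; ε-closure = {j, k, l, m}.

{j, k, l, m}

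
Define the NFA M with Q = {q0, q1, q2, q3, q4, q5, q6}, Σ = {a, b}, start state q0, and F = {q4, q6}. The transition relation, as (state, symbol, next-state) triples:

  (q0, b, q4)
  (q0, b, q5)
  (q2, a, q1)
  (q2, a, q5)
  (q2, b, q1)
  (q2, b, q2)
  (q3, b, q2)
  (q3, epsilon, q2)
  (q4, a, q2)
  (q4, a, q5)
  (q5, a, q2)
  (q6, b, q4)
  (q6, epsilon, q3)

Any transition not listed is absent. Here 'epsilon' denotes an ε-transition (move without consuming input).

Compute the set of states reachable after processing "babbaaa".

Start in {q0}.
Read 'b': q0→{q4, q5}; now {q4, q5}.
Read 'a': q4→{q2, q5}, q5→{q2}; now {q2, q5}.
Read 'b': q2→{q1, q2}, q5→∅; now {q1, q2}.
Read 'b': q1→∅, q2→{q1, q2}; now {q1, q2}.
Read 'a': q1→∅, q2→{q1, q5}; now {q1, q5}.
Read 'a': q1→∅, q5→{q2}; now {q2}.
Read 'a': q2→{q1, q5}; now {q1, q5}.

{q1, q5}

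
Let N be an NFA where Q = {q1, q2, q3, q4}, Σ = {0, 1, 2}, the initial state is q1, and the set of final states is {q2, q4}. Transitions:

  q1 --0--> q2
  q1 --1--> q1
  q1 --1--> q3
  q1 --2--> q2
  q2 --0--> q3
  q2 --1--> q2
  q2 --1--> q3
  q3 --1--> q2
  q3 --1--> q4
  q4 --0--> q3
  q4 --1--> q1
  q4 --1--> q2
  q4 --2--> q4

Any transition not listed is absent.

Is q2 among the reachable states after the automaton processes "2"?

Start in {q1}.
Read '2': {q1} → {q2}.
State q2 is in {q2}.

Yes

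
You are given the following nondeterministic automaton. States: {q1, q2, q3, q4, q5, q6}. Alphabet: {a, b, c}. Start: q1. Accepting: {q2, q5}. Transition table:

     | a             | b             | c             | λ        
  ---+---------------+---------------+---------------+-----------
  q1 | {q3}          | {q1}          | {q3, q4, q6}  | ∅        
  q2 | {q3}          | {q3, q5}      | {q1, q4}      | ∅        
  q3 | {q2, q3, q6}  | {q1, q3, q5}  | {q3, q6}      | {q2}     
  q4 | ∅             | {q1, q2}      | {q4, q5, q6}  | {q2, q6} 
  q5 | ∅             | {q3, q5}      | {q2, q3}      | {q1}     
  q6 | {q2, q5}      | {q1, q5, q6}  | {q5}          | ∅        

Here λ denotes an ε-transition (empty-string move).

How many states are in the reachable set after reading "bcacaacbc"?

6

Start in {q1}.
Read 'b': {q1} → {q1}.
Read 'c': {q1} → {q2, q3, q4, q6}.
Read 'a': {q2, q3, q4, q6} → {q1, q2, q3, q5, q6}.
Read 'c': {q1, q2, q3, q5, q6} → {q1, q2, q3, q4, q5, q6}.
Read 'a': {q1, q2, q3, q4, q5, q6} → {q1, q2, q3, q5, q6}.
Read 'a': {q1, q2, q3, q5, q6} → {q1, q2, q3, q5, q6}.
Read 'c': {q1, q2, q3, q5, q6} → {q1, q2, q3, q4, q5, q6}.
Read 'b': {q1, q2, q3, q4, q5, q6} → {q1, q2, q3, q5, q6}.
Read 'c': {q1, q2, q3, q5, q6} → {q1, q2, q3, q4, q5, q6}.
That set has 6 states.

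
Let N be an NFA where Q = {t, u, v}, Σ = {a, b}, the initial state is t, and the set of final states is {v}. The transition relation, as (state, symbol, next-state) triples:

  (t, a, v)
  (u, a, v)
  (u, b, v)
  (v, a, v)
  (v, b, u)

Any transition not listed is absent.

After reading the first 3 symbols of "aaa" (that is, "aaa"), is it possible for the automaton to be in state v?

Yes

Start in {t}.
Read 'a': {t} → {v}.
Read 'a': {v} → {v}.
Read 'a': {v} → {v}.
State v is in {v}.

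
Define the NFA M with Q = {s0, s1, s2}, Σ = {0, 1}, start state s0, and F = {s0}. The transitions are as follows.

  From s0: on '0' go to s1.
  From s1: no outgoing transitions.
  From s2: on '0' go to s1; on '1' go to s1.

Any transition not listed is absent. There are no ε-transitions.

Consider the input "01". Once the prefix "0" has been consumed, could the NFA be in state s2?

No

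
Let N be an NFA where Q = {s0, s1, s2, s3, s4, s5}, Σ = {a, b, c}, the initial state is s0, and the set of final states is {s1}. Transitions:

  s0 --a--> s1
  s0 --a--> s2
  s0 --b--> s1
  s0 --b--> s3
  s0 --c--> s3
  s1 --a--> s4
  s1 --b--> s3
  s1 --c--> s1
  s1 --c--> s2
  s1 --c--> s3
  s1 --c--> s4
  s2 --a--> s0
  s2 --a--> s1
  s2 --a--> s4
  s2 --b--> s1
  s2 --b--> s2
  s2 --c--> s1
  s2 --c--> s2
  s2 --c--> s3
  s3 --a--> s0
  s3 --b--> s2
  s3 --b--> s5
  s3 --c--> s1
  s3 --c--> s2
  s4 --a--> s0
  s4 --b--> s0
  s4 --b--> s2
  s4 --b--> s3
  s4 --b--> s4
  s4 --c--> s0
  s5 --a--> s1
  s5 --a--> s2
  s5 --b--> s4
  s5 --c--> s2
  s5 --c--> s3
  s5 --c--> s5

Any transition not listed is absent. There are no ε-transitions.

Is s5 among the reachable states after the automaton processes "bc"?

No

Start in {s0}.
Read 'b': {s0} → {s1, s3}.
Read 'c': {s1, s3} → {s1, s2, s3, s4}.
State s5 is not in {s1, s2, s3, s4}.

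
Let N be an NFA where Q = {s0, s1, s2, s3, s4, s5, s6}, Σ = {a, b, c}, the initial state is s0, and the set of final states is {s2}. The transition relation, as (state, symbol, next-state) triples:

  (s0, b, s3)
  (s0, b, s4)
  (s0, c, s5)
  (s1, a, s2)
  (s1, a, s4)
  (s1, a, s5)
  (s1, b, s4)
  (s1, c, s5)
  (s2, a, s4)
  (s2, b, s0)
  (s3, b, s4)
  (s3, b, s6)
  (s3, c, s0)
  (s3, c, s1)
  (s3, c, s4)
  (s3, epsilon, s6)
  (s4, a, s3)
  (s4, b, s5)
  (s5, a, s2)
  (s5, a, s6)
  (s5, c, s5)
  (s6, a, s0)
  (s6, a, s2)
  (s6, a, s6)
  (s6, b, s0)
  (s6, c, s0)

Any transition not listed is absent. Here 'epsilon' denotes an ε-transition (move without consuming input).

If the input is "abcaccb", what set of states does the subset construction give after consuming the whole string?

∅

Start in {s0}.
Read 'a': s0→∅; now ∅.
The set is empty and remains empty for the remaining 6 symbols.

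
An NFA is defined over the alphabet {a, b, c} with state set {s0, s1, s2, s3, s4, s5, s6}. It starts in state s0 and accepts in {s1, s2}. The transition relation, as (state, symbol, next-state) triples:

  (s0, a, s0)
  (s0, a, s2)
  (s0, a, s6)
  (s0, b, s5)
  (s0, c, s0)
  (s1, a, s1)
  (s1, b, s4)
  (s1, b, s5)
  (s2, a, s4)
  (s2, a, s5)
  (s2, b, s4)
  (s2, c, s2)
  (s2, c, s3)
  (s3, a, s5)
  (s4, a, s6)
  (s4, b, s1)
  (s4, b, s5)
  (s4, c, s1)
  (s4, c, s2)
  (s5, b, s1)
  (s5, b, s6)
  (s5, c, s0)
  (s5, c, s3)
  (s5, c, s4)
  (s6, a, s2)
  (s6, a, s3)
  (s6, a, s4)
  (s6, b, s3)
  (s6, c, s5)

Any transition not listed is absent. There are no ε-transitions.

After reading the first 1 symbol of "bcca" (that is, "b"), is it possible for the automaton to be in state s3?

Start in {s0}.
Read 'b': {s0} → {s5}.
State s3 is not in {s5}.

No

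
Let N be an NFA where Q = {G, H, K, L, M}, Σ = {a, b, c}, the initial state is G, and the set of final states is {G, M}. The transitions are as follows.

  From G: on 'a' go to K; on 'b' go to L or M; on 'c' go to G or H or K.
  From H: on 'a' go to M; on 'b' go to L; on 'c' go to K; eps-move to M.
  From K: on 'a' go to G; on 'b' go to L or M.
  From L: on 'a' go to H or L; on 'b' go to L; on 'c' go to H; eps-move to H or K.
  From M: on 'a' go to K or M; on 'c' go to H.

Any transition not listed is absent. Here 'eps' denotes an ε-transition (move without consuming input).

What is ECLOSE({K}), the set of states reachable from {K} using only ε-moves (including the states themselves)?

{K}

Begin with {K}.
No ε-moves leave this set, so the closure equals the set itself.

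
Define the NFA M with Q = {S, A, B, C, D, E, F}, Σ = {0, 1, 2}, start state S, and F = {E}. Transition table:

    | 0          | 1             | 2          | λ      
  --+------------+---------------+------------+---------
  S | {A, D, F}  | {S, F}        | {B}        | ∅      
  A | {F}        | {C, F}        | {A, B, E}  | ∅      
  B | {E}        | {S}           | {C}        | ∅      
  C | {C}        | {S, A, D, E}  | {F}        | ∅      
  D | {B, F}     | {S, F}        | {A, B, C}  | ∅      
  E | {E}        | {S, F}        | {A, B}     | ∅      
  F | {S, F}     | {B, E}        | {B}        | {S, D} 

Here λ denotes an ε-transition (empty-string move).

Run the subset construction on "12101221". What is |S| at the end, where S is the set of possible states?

7

Start in {S}.
Read '1': S→{S, F}; union {S, F}; ε-closure = {S, D, F}.
Read '2': S→{B}, D→{A, B, C}, F→{B}; now {A, B, C}.
Read '1': A→{C, F}, B→{S}, C→{S, A, D, E}; now {S, A, C, D, E, F}.
Read '0': S→{A, D, F}, A→{F}, C→{C}, D→{B, F}, E→{E}, F→{S, F}; now {S, A, B, C, D, E, F}.
Read '1': S→{S, F}, A→{C, F}, B→{S}, C→{S, A, D, E}, D→{S, F}, E→{S, F}, F→{B, E}; now {S, A, B, C, D, E, F}.
Read '2': S→{B}, A→{A, B, E}, B→{C}, C→{F}, D→{A, B, C}, E→{A, B}, F→{B}; union {A, B, C, E, F}; ε-closure = {S, A, B, C, D, E, F}.
Read '2': S→{B}, A→{A, B, E}, B→{C}, C→{F}, D→{A, B, C}, E→{A, B}, F→{B}; union {A, B, C, E, F}; ε-closure = {S, A, B, C, D, E, F}.
Read '1': S→{S, F}, A→{C, F}, B→{S}, C→{S, A, D, E}, D→{S, F}, E→{S, F}, F→{B, E}; now {S, A, B, C, D, E, F}.
That set has 7 states.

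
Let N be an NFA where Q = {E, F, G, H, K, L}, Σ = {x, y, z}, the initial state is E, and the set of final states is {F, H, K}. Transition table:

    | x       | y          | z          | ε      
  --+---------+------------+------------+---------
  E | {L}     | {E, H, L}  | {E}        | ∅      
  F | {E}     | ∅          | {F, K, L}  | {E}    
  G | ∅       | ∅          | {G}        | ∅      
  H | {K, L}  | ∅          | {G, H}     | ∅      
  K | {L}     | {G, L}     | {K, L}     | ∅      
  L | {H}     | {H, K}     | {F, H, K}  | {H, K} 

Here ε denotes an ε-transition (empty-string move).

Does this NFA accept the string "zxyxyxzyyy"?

Yes

Start in {E}.
Read 'z': {E} → {E}.
Read 'x': {E} → {H, K, L}.
Read 'y': {H, K, L} → {G, H, K, L}.
Read 'x': {G, H, K, L} → {H, K, L}.
Read 'y': {H, K, L} → {G, H, K, L}.
Read 'x': {G, H, K, L} → {H, K, L}.
Read 'z': {H, K, L} → {E, F, G, H, K, L}.
Read 'y': {E, F, G, H, K, L} → {E, G, H, K, L}.
Read 'y': {E, G, H, K, L} → {E, G, H, K, L}.
Read 'y': {E, G, H, K, L} → {E, G, H, K, L}.
The final set {E, G, H, K, L} contains the accepting states H, K.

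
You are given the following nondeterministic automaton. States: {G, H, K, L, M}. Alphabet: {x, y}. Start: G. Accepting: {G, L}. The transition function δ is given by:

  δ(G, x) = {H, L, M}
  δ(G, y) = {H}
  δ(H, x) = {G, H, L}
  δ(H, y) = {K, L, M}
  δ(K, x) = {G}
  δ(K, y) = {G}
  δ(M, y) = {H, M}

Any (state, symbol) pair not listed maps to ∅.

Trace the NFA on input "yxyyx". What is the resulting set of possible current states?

{G, H, L, M}

Start in {G}.
Read 'y': G→{H}; now {H}.
Read 'x': H→{G, H, L}; now {G, H, L}.
Read 'y': G→{H}, H→{K, L, M}, L→∅; now {H, K, L, M}.
Read 'y': H→{K, L, M}, K→{G}, L→∅, M→{H, M}; now {G, H, K, L, M}.
Read 'x': G→{H, L, M}, H→{G, H, L}, K→{G}, L→∅, M→∅; now {G, H, L, M}.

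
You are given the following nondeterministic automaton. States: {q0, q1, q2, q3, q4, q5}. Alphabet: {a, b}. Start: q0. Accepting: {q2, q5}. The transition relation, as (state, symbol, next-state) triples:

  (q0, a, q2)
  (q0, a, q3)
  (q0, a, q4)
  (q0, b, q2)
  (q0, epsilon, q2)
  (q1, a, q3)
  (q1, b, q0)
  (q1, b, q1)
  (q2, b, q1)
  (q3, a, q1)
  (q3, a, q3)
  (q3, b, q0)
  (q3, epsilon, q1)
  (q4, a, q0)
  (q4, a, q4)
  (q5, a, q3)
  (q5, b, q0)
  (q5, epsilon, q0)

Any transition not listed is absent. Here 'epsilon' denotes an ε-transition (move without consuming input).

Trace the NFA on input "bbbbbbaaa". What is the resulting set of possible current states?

Start: ε-closure({q0}) = {q0, q2}.
Read 'b': q0→{q2}, q2→{q1}; now {q1, q2}.
Read 'b': q1→{q0, q1}, q2→{q1}; union {q0, q1}; ε-closure = {q0, q1, q2}.
Read 'b': q0→{q2}, q1→{q0, q1}, q2→{q1}; now {q0, q1, q2}.
Read 'b': q0→{q2}, q1→{q0, q1}, q2→{q1}; now {q0, q1, q2}.
Read 'b': q0→{q2}, q1→{q0, q1}, q2→{q1}; now {q0, q1, q2}.
Read 'b': q0→{q2}, q1→{q0, q1}, q2→{q1}; now {q0, q1, q2}.
Read 'a': q0→{q2, q3, q4}, q1→{q3}, q2→∅; union {q2, q3, q4}; ε-closure = {q1, q2, q3, q4}.
Read 'a': q1→{q3}, q2→∅, q3→{q1, q3}, q4→{q0, q4}; union {q0, q1, q3, q4}; ε-closure = {q0, q1, q2, q3, q4}.
Read 'a': q0→{q2, q3, q4}, q1→{q3}, q2→∅, q3→{q1, q3}, q4→{q0, q4}; now {q0, q1, q2, q3, q4}.

{q0, q1, q2, q3, q4}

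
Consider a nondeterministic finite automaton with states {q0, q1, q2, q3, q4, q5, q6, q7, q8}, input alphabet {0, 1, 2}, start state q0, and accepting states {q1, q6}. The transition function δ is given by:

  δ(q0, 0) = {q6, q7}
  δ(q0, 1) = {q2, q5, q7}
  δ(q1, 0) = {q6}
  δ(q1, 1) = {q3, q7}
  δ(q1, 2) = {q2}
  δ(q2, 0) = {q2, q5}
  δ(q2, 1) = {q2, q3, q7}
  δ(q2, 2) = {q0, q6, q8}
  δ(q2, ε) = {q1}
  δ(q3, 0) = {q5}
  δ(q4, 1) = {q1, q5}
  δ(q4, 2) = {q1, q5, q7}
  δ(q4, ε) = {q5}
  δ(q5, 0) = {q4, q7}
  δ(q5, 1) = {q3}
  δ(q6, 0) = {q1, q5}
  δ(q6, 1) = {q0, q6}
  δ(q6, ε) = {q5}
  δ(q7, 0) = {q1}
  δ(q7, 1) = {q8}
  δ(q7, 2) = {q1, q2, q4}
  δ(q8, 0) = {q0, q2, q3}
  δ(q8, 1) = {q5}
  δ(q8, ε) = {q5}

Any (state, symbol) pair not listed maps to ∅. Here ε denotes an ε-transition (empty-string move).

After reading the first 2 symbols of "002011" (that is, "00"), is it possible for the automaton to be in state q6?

No

Start in {q0}.
Read '0': q0→{q6, q7}; union {q6, q7}; ε-closure = {q5, q6, q7}.
Read '0': q5→{q4, q7}, q6→{q1, q5}, q7→{q1}; now {q1, q4, q5, q7}.
State q6 is not in {q1, q4, q5, q7}.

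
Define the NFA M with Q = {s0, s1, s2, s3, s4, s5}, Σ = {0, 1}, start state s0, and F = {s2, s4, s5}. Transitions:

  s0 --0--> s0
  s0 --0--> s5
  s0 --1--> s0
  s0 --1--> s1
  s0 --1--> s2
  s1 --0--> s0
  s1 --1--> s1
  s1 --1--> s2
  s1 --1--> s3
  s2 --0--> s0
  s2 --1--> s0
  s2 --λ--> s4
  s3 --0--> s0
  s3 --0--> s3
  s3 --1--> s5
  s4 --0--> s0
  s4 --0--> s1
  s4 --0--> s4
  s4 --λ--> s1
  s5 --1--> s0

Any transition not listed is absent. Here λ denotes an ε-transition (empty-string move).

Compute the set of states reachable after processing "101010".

Start in {s0}.
Read '1': {s0} → {s0, s1, s2, s4}.
Read '0': {s0, s1, s2, s4} → {s0, s1, s4, s5}.
Read '1': {s0, s1, s4, s5} → {s0, s1, s2, s3, s4}.
Read '0': {s0, s1, s2, s3, s4} → {s0, s1, s3, s4, s5}.
Read '1': {s0, s1, s3, s4, s5} → {s0, s1, s2, s3, s4, s5}.
Read '0': {s0, s1, s2, s3, s4, s5} → {s0, s1, s3, s4, s5}.

{s0, s1, s3, s4, s5}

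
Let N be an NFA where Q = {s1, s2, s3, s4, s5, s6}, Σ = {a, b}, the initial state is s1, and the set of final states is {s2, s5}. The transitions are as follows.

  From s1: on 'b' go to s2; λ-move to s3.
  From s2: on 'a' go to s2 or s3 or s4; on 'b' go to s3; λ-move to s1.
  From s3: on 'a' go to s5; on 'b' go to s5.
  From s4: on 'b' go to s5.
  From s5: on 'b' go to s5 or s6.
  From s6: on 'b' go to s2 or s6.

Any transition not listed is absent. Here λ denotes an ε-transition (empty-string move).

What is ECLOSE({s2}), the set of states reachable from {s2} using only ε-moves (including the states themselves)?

Begin with {s2}.
ε-move s2 → s1; add s1.
ε-move s1 → s3; add s3.

{s1, s2, s3}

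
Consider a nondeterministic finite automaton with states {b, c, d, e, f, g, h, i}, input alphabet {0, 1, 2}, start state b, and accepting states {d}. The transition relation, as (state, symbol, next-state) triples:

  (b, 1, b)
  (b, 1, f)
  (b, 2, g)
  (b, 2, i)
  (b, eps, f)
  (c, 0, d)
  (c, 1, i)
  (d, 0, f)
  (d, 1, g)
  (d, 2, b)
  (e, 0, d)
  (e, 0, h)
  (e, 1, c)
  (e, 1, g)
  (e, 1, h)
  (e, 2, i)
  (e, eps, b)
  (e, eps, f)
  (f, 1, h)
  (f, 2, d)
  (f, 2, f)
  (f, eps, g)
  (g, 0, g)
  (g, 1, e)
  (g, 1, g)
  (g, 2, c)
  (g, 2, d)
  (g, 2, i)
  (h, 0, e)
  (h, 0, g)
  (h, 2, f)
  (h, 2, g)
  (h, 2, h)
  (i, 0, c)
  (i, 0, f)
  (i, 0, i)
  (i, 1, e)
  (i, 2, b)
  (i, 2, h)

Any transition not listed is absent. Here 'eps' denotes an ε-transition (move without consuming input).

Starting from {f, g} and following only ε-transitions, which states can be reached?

{f, g}

Begin with {f, g}.
No ε-moves leave this set, so the closure equals the set itself.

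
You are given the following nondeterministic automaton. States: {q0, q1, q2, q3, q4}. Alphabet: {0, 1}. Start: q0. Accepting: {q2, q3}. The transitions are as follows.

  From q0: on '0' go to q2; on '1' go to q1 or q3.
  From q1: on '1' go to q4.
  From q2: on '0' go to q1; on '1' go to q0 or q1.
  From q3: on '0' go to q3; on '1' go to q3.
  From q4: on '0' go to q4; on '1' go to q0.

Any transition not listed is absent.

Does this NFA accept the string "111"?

Yes

Start in {q0}.
Read '1': q0→{q1, q3}; now {q1, q3}.
Read '1': q1→{q4}, q3→{q3}; now {q3, q4}.
Read '1': q3→{q3}, q4→{q0}; now {q0, q3}.
The final set {q0, q3} contains the accepting state q3.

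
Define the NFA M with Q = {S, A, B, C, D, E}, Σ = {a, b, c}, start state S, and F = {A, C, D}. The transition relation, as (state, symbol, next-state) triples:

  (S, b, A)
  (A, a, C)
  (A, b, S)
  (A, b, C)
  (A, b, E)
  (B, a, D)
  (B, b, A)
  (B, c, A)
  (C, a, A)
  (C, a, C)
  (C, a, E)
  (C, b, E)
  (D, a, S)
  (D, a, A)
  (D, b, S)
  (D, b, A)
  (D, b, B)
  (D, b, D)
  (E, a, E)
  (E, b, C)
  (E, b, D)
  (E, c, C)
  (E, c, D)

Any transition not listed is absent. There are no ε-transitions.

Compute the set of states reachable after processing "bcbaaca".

Start in {S}.
Read 'b': S→{A}; now {A}.
Read 'c': A→∅; now ∅.
The set is empty and remains empty for the remaining 5 symbols.

∅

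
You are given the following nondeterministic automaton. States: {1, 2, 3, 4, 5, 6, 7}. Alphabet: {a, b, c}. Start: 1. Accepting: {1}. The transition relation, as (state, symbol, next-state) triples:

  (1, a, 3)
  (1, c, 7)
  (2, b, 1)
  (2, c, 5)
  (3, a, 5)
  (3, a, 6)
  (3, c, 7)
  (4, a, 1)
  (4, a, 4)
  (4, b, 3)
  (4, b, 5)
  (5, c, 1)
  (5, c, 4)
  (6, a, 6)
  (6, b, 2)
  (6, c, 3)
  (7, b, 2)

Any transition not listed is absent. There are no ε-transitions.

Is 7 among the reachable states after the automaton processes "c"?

Start in {1}.
Read 'c': {1} → {7}.
State 7 is in {7}.

Yes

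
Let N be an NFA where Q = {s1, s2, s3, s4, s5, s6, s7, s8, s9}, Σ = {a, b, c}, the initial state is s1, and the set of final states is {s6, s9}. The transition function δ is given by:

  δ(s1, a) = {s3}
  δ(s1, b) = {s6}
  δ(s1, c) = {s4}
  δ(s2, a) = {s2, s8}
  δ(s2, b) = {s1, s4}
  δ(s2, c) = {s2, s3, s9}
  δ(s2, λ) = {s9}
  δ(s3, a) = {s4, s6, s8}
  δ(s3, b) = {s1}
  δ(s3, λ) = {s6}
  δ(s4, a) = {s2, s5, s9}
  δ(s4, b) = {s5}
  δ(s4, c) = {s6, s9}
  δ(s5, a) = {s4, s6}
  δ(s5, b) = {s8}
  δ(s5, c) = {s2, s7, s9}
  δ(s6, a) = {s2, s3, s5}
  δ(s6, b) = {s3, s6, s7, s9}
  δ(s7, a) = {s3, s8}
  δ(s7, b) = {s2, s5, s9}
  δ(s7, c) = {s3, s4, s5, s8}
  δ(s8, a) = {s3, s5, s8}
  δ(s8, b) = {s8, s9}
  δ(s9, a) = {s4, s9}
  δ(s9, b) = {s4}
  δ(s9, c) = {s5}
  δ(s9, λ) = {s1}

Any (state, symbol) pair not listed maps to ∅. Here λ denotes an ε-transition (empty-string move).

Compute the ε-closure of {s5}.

{s5}

Begin with {s5}.
No ε-moves leave this set, so the closure equals the set itself.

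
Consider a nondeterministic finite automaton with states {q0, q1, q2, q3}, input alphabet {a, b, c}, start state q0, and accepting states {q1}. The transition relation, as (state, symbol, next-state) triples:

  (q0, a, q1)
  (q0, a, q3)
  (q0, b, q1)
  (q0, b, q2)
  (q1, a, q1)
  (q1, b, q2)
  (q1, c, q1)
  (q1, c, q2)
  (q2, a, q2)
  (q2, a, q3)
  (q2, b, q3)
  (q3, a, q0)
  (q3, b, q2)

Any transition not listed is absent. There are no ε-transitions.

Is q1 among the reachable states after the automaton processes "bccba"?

No

Start in {q0}.
Read 'b': q0→{q1, q2}; now {q1, q2}.
Read 'c': q1→{q1, q2}, q2→∅; now {q1, q2}.
Read 'c': q1→{q1, q2}, q2→∅; now {q1, q2}.
Read 'b': q1→{q2}, q2→{q3}; now {q2, q3}.
Read 'a': q2→{q2, q3}, q3→{q0}; now {q0, q2, q3}.
State q1 is not in {q0, q2, q3}.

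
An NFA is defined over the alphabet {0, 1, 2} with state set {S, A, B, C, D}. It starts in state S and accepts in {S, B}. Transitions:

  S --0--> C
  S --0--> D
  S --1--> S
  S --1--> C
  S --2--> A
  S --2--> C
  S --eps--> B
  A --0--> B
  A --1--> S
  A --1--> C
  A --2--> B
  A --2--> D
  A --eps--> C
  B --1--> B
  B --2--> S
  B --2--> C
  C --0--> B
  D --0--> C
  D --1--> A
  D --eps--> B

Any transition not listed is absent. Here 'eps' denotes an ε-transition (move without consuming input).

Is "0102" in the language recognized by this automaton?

Yes

Start: ε-closure({S}) = {S, B}.
Read '0': S→{C, D}, B→∅; union {C, D}; ε-closure = {B, C, D}.
Read '1': B→{B}, C→∅, D→{A}; union {A, B}; ε-closure = {A, B, C}.
Read '0': A→{B}, B→∅, C→{B}; now {B}.
Read '2': B→{S, C}; union {S, C}; ε-closure = {S, B, C}.
The final set {S, B, C} contains the accepting states S, B.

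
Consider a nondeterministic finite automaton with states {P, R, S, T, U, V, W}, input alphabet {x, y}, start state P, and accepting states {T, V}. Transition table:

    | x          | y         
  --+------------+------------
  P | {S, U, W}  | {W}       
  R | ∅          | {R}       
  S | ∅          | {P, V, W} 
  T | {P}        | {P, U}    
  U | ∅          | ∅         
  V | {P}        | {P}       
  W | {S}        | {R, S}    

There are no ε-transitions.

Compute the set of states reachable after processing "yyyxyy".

{P, R, S, V, W}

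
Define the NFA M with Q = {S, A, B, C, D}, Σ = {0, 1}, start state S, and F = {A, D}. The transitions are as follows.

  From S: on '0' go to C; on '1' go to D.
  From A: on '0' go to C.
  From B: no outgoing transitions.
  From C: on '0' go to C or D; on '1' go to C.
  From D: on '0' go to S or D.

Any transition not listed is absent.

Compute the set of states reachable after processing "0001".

{C, D}

Start in {S}.
Read '0': S→{C}; now {C}.
Read '0': C→{C, D}; now {C, D}.
Read '0': C→{C, D}, D→{S, D}; now {S, C, D}.
Read '1': S→{D}, C→{C}, D→∅; now {C, D}.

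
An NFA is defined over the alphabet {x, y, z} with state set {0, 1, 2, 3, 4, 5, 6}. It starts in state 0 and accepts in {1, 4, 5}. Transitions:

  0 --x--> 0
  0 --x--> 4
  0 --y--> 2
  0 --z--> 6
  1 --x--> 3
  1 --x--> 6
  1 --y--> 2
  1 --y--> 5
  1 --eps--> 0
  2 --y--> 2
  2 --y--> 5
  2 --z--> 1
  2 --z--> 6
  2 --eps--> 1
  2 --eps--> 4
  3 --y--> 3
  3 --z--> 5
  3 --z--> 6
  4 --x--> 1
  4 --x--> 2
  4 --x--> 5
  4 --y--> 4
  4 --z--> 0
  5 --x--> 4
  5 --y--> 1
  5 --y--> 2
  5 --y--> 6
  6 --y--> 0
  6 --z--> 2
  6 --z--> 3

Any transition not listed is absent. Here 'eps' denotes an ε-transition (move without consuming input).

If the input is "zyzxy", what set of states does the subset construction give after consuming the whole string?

Start in {0}.
Read 'z': 0→{6}; now {6}.
Read 'y': 6→{0}; now {0}.
Read 'z': 0→{6}; now {6}.
Read 'x': 6→∅; now ∅.
The set is empty and remains empty for the remaining 1 symbol.

∅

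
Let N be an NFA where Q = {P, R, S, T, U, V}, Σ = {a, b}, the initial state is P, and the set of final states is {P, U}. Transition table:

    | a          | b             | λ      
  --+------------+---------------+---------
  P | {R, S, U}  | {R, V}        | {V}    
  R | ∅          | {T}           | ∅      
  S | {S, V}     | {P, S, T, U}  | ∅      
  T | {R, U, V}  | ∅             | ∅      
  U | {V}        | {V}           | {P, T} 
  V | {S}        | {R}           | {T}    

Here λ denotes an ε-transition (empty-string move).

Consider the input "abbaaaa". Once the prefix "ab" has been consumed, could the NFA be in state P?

Yes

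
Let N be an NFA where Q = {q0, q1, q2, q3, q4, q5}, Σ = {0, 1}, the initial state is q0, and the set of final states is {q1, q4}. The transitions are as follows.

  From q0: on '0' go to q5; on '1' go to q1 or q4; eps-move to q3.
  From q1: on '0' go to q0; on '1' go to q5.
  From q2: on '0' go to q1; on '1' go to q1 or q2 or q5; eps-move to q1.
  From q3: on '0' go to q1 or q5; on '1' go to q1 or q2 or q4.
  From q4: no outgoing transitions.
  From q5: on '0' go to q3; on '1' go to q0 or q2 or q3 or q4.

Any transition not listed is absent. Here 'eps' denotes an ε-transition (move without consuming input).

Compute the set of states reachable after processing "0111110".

Start: ε-closure({q0}) = {q0, q3}.
Read '0': q0→{q5}, q3→{q1, q5}; now {q1, q5}.
Read '1': q1→{q5}, q5→{q0, q2, q3, q4}; union {q0, q2, q3, q4, q5}; ε-closure = {q0, q1, q2, q3, q4, q5}.
Read '1': q0→{q1, q4}, q1→{q5}, q2→{q1, q2, q5}, q3→{q1, q2, q4}, q4→∅, q5→{q0, q2, q3, q4}; now {q0, q1, q2, q3, q4, q5}.
Read '1': q0→{q1, q4}, q1→{q5}, q2→{q1, q2, q5}, q3→{q1, q2, q4}, q4→∅, q5→{q0, q2, q3, q4}; now {q0, q1, q2, q3, q4, q5}.
Read '1': q0→{q1, q4}, q1→{q5}, q2→{q1, q2, q5}, q3→{q1, q2, q4}, q4→∅, q5→{q0, q2, q3, q4}; now {q0, q1, q2, q3, q4, q5}.
Read '1': q0→{q1, q4}, q1→{q5}, q2→{q1, q2, q5}, q3→{q1, q2, q4}, q4→∅, q5→{q0, q2, q3, q4}; now {q0, q1, q2, q3, q4, q5}.
Read '0': q0→{q5}, q1→{q0}, q2→{q1}, q3→{q1, q5}, q4→∅, q5→{q3}; now {q0, q1, q3, q5}.

{q0, q1, q3, q5}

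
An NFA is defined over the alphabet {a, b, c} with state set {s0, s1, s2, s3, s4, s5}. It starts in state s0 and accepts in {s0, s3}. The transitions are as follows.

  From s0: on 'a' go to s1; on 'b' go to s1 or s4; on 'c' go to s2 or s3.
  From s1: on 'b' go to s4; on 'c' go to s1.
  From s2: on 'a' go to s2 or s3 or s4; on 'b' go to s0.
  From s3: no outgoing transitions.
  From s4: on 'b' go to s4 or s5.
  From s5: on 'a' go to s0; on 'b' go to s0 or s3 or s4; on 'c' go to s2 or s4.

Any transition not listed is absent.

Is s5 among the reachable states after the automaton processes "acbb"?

Yes

Start in {s0}.
Read 'a': s0→{s1}; now {s1}.
Read 'c': s1→{s1}; now {s1}.
Read 'b': s1→{s4}; now {s4}.
Read 'b': s4→{s4, s5}; now {s4, s5}.
State s5 is in {s4, s5}.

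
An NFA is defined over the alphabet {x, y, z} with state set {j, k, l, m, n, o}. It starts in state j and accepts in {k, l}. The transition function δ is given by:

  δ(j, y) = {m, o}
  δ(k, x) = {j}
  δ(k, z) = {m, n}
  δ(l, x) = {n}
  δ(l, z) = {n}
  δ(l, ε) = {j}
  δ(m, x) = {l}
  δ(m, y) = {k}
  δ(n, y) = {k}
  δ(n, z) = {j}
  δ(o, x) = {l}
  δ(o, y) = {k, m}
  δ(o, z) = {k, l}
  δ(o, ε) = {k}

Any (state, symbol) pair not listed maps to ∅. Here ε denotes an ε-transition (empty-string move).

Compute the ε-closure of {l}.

{j, l}

Begin with {l}.
ε-move l → j; add j.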